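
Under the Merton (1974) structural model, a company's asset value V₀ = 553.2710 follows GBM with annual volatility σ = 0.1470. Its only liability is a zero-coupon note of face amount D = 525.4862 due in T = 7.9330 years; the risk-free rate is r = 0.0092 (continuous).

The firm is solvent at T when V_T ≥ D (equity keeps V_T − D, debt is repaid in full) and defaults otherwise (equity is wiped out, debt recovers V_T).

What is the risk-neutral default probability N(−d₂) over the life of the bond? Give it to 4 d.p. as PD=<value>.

d₁ = [ln(V₀/D) + (r + σ²/2)T] / (σ√T)
   = [ln(553.2710/525.4862) + (0.0092 + 0.5·0.1470²)·7.9330] / (0.1470·√7.9330)
   = [0.051524 + 0.158696] / 0.414034 = 0.507735
d₂ = d₁ − σ√T = 0.507735 − 0.414034 = 0.093701
risk-neutral PD = N(−d₂) = N(-0.093701) = 0.462673

PD=0.4627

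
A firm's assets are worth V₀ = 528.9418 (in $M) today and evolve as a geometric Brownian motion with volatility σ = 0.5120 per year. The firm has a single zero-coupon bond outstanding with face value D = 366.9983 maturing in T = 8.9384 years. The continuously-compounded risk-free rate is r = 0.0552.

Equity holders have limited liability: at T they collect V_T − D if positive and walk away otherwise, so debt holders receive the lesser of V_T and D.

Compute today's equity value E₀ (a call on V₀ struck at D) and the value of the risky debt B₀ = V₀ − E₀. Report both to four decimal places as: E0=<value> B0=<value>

d₁ = [ln(V₀/D) + (r + σ²/2)T] / (σ√T)
   = [ln(528.9418/366.9983) + (0.0552 + 0.5·0.5120²)·8.9384] / (0.5120·√8.9384)
   = [0.365521 + 1.664974] / 1.530734 = 1.326484
d₂ = d₁ − σ√T = 1.326484 − 1.530734 = -0.204250
N(d₁) = 0.907660,  N(d₂) = 0.419079,  e^(−rT) = 0.610547
E₀ = V₀·N(d₁) − D·e^(−rT)·N(d₂)
   = 528.9418·0.907660 − 366.9983·0.610547·0.419079 = 386.196547
B₀ = V₀ − E₀ = 528.9418 − 386.196547 = 142.745253

E0=386.1965 B0=142.7453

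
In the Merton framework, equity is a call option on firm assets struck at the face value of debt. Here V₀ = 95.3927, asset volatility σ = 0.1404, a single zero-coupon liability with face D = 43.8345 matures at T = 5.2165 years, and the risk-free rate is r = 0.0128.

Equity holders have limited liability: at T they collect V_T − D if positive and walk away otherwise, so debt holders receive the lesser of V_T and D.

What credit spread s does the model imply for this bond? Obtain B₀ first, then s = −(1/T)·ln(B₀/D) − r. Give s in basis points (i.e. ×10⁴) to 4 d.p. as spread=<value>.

d₁ = [ln(V₀/D) + (r + σ²/2)T] / (σ√T)
   = [ln(95.3927/43.8345) + (0.0128 + 0.5·0.1404²)·5.2165] / (0.1404·√5.2165)
   = [0.777581 + 0.118185] / 0.320669 = 2.793431
d₂ = d₁ − σ√T = 2.793431 − 0.320669 = 2.472763
N(d₁) = 0.997392,  N(d₂) = 0.993296,  e^(−rT) = 0.935409
E₀ = V₀·N(d₁) − D·e^(−rT)·N(d₂)
   = 95.3927·0.997392 − 43.8345·0.935409·0.993296 = 54.415630
B₀ = V₀ − E₀ = 95.3927 − 54.415630 = 40.977070
spread = −(1/T)·ln(B₀/D) − r = −(1/5.2165)·ln(40.977070/43.8345) − 0.0128 = 0.00012218
in basis points: 0.00012218 × 10⁴ = 1.2218 bp

spread=1.2218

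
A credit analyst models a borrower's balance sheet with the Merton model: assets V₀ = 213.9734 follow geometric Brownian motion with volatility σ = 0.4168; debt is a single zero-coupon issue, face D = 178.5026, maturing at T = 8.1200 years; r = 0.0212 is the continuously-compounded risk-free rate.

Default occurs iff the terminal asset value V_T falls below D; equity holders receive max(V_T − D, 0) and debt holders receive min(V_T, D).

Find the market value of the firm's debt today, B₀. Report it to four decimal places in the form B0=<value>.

d₁ = [ln(V₀/D) + (r + σ²/2)T] / (σ√T)
   = [ln(213.9734/178.5026) + (0.0212 + 0.5·0.4168²)·8.1200] / (0.4168·√8.1200)
   = [0.181249 + 0.877456] / 1.187697 = 0.891393
d₂ = d₁ − σ√T = 0.891393 − 1.187697 = -0.296304
N(d₁) = 0.813641,  N(d₂) = 0.383499,  e^(−rT) = 0.841858
E₀ = V₀·N(d₁) − D·e^(−rT)·N(d₂)
   = 213.9734·0.813641 − 178.5026·0.841858·0.383499 = 116.467643
B₀ = V₀ − E₀ = 213.9734 − 116.467643 = 97.505757

B0=97.5058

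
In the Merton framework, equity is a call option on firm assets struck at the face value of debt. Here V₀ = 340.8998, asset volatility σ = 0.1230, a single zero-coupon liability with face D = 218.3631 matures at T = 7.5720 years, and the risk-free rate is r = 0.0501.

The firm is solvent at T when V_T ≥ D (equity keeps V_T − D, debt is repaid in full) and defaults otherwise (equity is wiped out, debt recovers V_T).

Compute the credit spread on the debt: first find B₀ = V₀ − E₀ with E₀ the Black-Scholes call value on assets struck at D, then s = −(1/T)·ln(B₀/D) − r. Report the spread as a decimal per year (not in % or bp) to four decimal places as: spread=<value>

d₁ = [ln(V₀/D) + (r + σ²/2)T] / (σ√T)
   = [ln(340.8998/218.3631) + (0.0501 + 0.5·0.1230²)·7.5720] / (0.1230·√7.5720)
   = [0.445429 + 0.436636] / 0.338462 = 2.606094
d₂ = d₁ − σ√T = 2.606094 − 0.338462 = 2.267632
N(d₁) = 0.995421,  N(d₂) = 0.988324,  e^(−rT) = 0.684301
E₀ = V₀·N(d₁) − D·e^(−rT)·N(d₂)
   = 340.8998·0.995421 − 218.3631·0.684301·0.988324 = 191.657354
B₀ = V₀ − E₀ = 340.8998 − 191.657354 = 149.242446
spread = −(1/T)·ln(B₀/D) − r = −(1/7.5720)·ln(149.242446/218.3631) − 0.0501 = 0.00016243

spread=0.0002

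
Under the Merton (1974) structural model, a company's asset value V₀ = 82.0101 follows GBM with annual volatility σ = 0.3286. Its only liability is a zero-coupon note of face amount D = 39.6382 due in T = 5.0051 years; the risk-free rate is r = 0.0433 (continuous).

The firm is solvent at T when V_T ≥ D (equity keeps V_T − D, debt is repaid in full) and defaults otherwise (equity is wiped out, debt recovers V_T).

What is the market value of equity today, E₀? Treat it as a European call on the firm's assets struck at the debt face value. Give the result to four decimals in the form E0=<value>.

d₁ = [ln(V₀/D) + (r + σ²/2)T] / (σ√T)
   = [ln(82.0101/39.6382) + (0.0433 + 0.5·0.3286²)·5.0051] / (0.3286·√5.0051)
   = [0.727049 + 0.486941] / 0.735147 = 1.651358
d₂ = d₁ − σ√T = 1.651358 − 0.735147 = 0.916211
N(d₁) = 0.950667,  N(d₂) = 0.820222,  e^(−rT) = 0.805155
E₀ = V₀·N(d₁) − D·e^(−rT)·N(d₂)
   = 82.0101·0.950667 − 39.6382·0.805155·0.820222 = 51.787027

E0=51.7870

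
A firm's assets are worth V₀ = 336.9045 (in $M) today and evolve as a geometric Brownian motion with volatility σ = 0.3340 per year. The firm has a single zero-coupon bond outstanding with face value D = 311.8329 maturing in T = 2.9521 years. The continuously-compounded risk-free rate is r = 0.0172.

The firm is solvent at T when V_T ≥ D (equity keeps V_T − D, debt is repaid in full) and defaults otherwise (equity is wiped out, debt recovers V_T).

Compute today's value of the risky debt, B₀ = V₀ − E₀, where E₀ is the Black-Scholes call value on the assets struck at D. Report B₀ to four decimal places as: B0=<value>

B0=243.4149

d₁ = [ln(V₀/D) + (r + σ²/2)T] / (σ√T)
   = [ln(336.9045/311.8329) + (0.0172 + 0.5·0.3340²)·2.9521] / (0.3340·√2.9521)
   = [0.077332 + 0.215438] / 0.573868 = 0.510170
d₂ = d₁ − σ√T = 0.510170 − 0.573868 = -0.063698
N(d₁) = 0.695034,  N(d₂) = 0.474605,  e^(−rT) = 0.950491
E₀ = V₀·N(d₁) − D·e^(−rT)·N(d₂)
   = 336.9045·0.695034 − 311.8329·0.950491·0.474605 = 93.489602
B₀ = V₀ − E₀ = 336.9045 − 93.489602 = 243.414898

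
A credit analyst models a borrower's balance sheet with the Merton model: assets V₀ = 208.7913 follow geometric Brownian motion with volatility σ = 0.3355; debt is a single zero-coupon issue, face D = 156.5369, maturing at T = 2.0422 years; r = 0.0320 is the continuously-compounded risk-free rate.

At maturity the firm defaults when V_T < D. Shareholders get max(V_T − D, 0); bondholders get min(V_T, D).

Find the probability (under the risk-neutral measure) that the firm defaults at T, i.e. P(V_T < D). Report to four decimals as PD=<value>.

PD=0.3095

d₁ = [ln(V₀/D) + (r + σ²/2)T] / (σ√T)
   = [ln(208.7913/156.5369) + (0.0320 + 0.5·0.3355²)·2.0422] / (0.3355·√2.0422)
   = [0.288043 + 0.180286] / 0.479448 = 0.976809
d₂ = d₁ − σ√T = 0.976809 − 0.479448 = 0.497360
risk-neutral PD = N(−d₂) = N(-0.497360) = 0.309467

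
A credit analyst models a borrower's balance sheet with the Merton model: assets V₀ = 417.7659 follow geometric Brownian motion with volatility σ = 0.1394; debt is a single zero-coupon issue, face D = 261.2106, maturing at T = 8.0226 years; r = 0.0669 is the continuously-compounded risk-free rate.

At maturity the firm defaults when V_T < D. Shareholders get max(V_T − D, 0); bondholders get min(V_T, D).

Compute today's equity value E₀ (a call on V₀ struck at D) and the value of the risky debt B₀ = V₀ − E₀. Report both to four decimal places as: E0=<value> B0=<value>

d₁ = [ln(V₀/D) + (r + σ²/2)T] / (σ√T)
   = [ln(417.7659/261.2106) + (0.0669 + 0.5·0.1394²)·8.0226] / (0.1394·√8.0226)
   = [0.469594 + 0.614661] / 0.394839 = 2.746067
d₂ = d₁ − σ√T = 2.746067 − 0.394839 = 2.351228
N(d₁) = 0.996984,  N(d₂) = 0.990644,  e^(−rT) = 0.584668
E₀ = V₀·N(d₁) − D·e^(−rT)·N(d₂)
   = 417.7659·0.996984 − 261.2106·0.584668·0.990644 = 265.213510
B₀ = V₀ − E₀ = 417.7659 − 265.213510 = 152.552390

E0=265.2135 B0=152.5524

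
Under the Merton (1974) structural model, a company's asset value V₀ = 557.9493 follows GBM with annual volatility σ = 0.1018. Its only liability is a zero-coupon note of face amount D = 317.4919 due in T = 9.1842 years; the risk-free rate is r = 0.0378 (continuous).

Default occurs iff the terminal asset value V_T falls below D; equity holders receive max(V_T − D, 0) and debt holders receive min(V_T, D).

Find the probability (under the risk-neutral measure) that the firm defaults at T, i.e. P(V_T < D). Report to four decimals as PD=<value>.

PD=0.0026

d₁ = [ln(V₀/D) + (r + σ²/2)T] / (σ√T)
   = [ln(557.9493/317.4919) + (0.0378 + 0.5·0.1018²)·9.1842] / (0.1018·√9.1842)
   = [0.563816 + 0.394752] / 0.308509 = 3.107093
d₂ = d₁ − σ√T = 3.107093 − 0.308509 = 2.798584
risk-neutral PD = N(−d₂) = N(-2.798584) = 0.002566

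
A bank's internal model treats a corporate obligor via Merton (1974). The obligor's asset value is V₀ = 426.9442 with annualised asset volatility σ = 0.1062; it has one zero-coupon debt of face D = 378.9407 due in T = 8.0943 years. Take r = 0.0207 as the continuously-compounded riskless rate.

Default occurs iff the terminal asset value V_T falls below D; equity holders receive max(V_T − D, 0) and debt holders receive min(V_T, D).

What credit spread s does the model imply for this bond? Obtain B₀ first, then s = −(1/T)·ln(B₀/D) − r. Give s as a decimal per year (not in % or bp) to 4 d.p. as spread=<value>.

spread=0.0040

d₁ = [ln(V₀/D) + (r + σ²/2)T] / (σ√T)
   = [ln(426.9442/378.9407) + (0.0207 + 0.5·0.1062²)·8.0943] / (0.1062·√8.0943)
   = [0.119274 + 0.213198] / 0.302144 = 1.100373
d₂ = d₁ − σ√T = 1.100373 − 0.302144 = 0.798229
N(d₁) = 0.864415,  N(d₂) = 0.787631,  e^(−rT) = 0.845733
E₀ = V₀·N(d₁) − D·e^(−rT)·N(d₂)
   = 426.9442·0.864415 − 378.9407·0.845733·0.787631 = 116.635035
B₀ = V₀ − E₀ = 426.9442 − 116.635035 = 310.309165
spread = −(1/T)·ln(B₀/D) − r = −(1/8.0943)·ln(310.309165/378.9407) − 0.0207 = 0.00398535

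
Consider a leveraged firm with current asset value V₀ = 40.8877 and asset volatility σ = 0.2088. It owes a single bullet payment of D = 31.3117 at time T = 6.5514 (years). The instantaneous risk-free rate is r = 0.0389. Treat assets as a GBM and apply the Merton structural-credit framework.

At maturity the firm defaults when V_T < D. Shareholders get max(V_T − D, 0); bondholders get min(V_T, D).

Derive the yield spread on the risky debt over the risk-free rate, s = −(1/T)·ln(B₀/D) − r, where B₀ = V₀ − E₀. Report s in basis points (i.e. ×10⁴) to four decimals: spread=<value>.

d₁ = [ln(V₀/D) + (r + σ²/2)T] / (σ√T)
   = [ln(40.8877/31.3117) + (0.0389 + 0.5·0.2088²)·6.5514] / (0.2088·√6.5514)
   = [0.266837 + 0.397662] / 0.534438 = 1.243360
d₂ = d₁ − σ√T = 1.243360 − 0.534438 = 0.708921
N(d₁) = 0.893132,  N(d₂) = 0.760813,  e^(−rT) = 0.775033
E₀ = V₀·N(d₁) − D·e^(−rT)·N(d₂)
   = 40.8877·0.893132 − 31.3117·0.775033·0.760813 = 18.055008
B₀ = V₀ − E₀ = 40.8877 − 18.055008 = 22.832692
spread = −(1/T)·ln(B₀/D) − r = −(1/6.5514)·ln(22.832692/31.3117) − 0.0389 = 0.00930320
in basis points: 0.00930320 × 10⁴ = 93.0320 bp

spread=93.0320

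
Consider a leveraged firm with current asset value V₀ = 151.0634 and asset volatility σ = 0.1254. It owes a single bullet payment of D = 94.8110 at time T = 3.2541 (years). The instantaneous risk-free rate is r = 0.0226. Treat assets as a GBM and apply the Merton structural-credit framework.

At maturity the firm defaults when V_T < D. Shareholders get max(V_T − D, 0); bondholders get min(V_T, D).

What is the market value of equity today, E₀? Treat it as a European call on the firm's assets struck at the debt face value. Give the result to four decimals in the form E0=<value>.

E0=63.0489

d₁ = [ln(V₀/D) + (r + σ²/2)T] / (σ√T)
   = [ln(151.0634/94.8110) + (0.0226 + 0.5·0.1254²)·3.2541] / (0.1254·√3.2541)
   = [0.465814 + 0.099128] / 0.226211 = 2.497418
d₂ = d₁ − σ√T = 2.497418 − 0.226211 = 2.271207
N(d₁) = 0.993745,  N(d₂) = 0.988433,  e^(−rT) = 0.929097
E₀ = V₀·N(d₁) − D·e^(−rT)·N(d₂)
   = 151.0634·0.993745 − 94.8110·0.929097·0.988433 = 63.048858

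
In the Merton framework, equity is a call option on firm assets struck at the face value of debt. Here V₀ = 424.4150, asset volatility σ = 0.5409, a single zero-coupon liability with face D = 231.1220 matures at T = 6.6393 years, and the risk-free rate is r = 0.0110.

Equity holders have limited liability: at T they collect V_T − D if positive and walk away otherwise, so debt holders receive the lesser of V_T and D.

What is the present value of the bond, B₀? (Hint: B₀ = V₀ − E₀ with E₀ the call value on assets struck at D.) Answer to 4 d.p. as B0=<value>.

d₁ = [ln(V₀/D) + (r + σ²/2)T] / (σ√T)
   = [ln(424.4150/231.1220) + (0.0110 + 0.5·0.5409²)·6.6393] / (0.5409·√6.6393)
   = [0.607766 + 1.044272] / 1.393728 = 1.185337
d₂ = d₁ − σ√T = 1.185337 − 1.393728 = -0.208391
N(d₁) = 0.882058,  N(d₂) = 0.417462,  e^(−rT) = 0.929571
E₀ = V₀·N(d₁) − D·e^(−rT)·N(d₂)
   = 424.4150·0.882058 − 231.1220·0.929571·0.417462 = 284.669343
B₀ = V₀ − E₀ = 424.4150 − 284.669343 = 139.745657

B0=139.7457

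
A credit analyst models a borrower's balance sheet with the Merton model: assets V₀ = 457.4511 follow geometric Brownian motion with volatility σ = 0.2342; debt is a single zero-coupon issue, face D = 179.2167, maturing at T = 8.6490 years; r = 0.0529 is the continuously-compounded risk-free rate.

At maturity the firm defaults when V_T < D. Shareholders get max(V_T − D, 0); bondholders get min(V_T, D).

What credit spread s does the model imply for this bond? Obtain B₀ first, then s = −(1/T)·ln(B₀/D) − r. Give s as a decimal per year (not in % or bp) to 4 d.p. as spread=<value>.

spread=0.0012

d₁ = [ln(V₀/D) + (r + σ²/2)T] / (σ√T)
   = [ln(457.4511/179.2167) + (0.0529 + 0.5·0.2342²)·8.6490] / (0.2342·√8.6490)
   = [0.937074 + 0.694729] / 0.688763 = 2.369180
d₂ = d₁ − σ√T = 2.369180 − 0.688763 = 1.680417
N(d₁) = 0.991086,  N(d₂) = 0.953562,  e^(−rT) = 0.632844
E₀ = V₀·N(d₁) − D·e^(−rT)·N(d₂)
   = 457.4511·0.991086 − 179.2167·0.632844·0.953562 = 345.224182
B₀ = V₀ − E₀ = 457.4511 − 345.224182 = 112.226918
spread = −(1/T)·ln(B₀/D) − r = −(1/8.6490)·ln(112.226918/179.2167) − 0.0529 = 0.00121872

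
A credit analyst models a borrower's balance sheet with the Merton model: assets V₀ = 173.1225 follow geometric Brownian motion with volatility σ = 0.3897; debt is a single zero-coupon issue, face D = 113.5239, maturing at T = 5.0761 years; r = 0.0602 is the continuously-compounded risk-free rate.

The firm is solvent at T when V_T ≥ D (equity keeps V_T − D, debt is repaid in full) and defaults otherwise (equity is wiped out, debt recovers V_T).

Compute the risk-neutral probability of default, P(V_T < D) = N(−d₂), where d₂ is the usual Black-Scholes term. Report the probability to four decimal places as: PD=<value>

PD=0.3484

d₁ = [ln(V₀/D) + (r + σ²/2)T] / (σ√T)
   = [ln(173.1225/113.5239) + (0.0602 + 0.5·0.3897²)·5.0761] / (0.3897·√5.0761)
   = [0.421986 + 0.691025] / 0.878002 = 1.267663
d₂ = d₁ − σ√T = 1.267663 − 0.878002 = 0.389661
risk-neutral PD = N(−d₂) = N(-0.389661) = 0.348393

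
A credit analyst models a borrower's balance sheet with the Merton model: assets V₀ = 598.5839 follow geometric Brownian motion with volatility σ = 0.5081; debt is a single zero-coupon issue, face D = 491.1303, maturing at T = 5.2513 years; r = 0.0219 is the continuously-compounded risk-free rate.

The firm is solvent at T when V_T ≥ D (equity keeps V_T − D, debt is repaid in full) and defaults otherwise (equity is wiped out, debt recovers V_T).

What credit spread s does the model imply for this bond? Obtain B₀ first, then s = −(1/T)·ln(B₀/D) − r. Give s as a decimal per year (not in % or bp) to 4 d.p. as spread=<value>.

d₁ = [ln(V₀/D) + (r + σ²/2)T] / (σ√T)
   = [ln(598.5839/491.1303) + (0.0219 + 0.5·0.5081²)·5.2513] / (0.5081·√5.2513)
   = [0.197857 + 0.792856] / 1.164347 = 0.850874
d₂ = d₁ − σ√T = 0.850874 − 1.164347 = -0.313473
N(d₁) = 0.802580,  N(d₂) = 0.376961,  e^(−rT) = 0.891363
E₀ = V₀·N(d₁) − D·e^(−rT)·N(d₂)
   = 598.5839·0.802580 − 491.1303·0.891363·0.376961 = 315.387635
B₀ = V₀ − E₀ = 598.5839 − 315.387635 = 283.196265
spread = −(1/T)·ln(B₀/D) − r = −(1/5.2513)·ln(283.196265/491.1303) − 0.0219 = 0.08294438

spread=0.0829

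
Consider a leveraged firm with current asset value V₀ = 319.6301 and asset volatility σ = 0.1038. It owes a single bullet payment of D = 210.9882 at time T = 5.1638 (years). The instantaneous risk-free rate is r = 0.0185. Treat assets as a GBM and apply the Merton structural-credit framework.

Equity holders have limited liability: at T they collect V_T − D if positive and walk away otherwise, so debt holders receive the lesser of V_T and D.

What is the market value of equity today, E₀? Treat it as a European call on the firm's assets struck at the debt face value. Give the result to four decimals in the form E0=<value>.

E0=128.1774

d₁ = [ln(V₀/D) + (r + σ²/2)T] / (σ√T)
   = [ln(319.6301/210.9882) + (0.0185 + 0.5·0.1038²)·5.1638] / (0.1038·√5.1638)
   = [0.415362 + 0.123349] / 0.235875 = 2.283883
d₂ = d₁ − σ√T = 2.283883 − 0.235875 = 2.048008
N(d₁) = 0.988811,  N(d₂) = 0.979720,  e^(−rT) = 0.908891
E₀ = V₀·N(d₁) − D·e^(−rT)·N(d₂)
   = 319.6301·0.988811 − 210.9882·0.908891·0.979720 = 128.177380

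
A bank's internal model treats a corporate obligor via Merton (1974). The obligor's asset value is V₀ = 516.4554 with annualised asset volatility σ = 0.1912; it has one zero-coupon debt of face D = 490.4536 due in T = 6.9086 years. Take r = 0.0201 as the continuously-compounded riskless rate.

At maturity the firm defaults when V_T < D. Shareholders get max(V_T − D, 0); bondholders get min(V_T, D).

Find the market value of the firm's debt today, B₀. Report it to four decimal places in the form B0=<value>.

d₁ = [ln(V₀/D) + (r + σ²/2)T] / (σ√T)
   = [ln(516.4554/490.4536) + (0.0201 + 0.5·0.1912²)·6.9086] / (0.1912·√6.9086)
   = [0.051658 + 0.265143] / 0.502554 = 0.630383
d₂ = d₁ − σ√T = 0.630383 − 0.502554 = 0.127829
N(d₁) = 0.735778,  N(d₂) = 0.550858,  e^(−rT) = 0.870347
E₀ = V₀·N(d₁) − D·e^(−rT)·N(d₂)
   = 516.4554·0.735778 − 490.4536·0.870347·0.550858 = 144.854609
B₀ = V₀ − E₀ = 516.4554 − 144.854609 = 371.600791

B0=371.6008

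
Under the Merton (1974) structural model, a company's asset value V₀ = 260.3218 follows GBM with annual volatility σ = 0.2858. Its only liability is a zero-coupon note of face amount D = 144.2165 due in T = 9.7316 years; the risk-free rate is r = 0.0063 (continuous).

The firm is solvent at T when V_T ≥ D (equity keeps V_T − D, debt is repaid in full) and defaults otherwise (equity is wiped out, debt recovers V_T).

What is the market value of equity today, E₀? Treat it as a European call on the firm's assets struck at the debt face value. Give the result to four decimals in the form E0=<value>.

d₁ = [ln(V₀/D) + (r + σ²/2)T] / (σ√T)
   = [ln(260.3218/144.2165) + (0.0063 + 0.5·0.2858²)·9.7316] / (0.2858·√9.7316)
   = [0.590603 + 0.458756] / 0.891568 = 1.176981
d₂ = d₁ − σ√T = 1.176981 − 0.891568 = 0.285414
N(d₁) = 0.880399,  N(d₂) = 0.612336,  e^(−rT) = 0.940532
E₀ = V₀·N(d₁) − D·e^(−rT)·N(d₂)
   = 260.3218·0.880399 − 144.2165·0.940532·0.612336 = 146.129439

E0=146.1294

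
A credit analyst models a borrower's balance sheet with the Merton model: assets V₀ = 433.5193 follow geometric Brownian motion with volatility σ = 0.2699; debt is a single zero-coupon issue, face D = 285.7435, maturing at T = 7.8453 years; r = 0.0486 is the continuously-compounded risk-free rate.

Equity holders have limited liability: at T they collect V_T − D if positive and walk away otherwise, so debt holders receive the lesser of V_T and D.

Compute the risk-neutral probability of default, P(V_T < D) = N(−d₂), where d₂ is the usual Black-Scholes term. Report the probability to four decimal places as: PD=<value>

PD=0.2490

d₁ = [ln(V₀/D) + (r + σ²/2)T] / (σ√T)
   = [ln(433.5193/285.7435) + (0.0486 + 0.5·0.2699²)·7.8453] / (0.2699·√7.8453)
   = [0.416842 + 0.667031] / 0.755975 = 1.433741
d₂ = d₁ − σ√T = 1.433741 − 0.755975 = 0.677765
risk-neutral PD = N(−d₂) = N(-0.677765) = 0.248960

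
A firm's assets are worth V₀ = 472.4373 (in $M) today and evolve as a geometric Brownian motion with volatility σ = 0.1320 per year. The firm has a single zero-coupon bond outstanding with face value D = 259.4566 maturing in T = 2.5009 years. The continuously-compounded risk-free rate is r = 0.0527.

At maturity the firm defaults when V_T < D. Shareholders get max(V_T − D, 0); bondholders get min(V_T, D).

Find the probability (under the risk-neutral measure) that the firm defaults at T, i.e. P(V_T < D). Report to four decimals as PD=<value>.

d₁ = [ln(V₀/D) + (r + σ²/2)T] / (σ√T)
   = [ln(472.4373/259.4566) + (0.0527 + 0.5·0.1320²)·2.5009] / (0.1320·√2.5009)
   = [0.599316 + 0.153585] / 0.208748 = 3.606747
d₂ = d₁ − σ√T = 3.606747 − 0.208748 = 3.397999
risk-neutral PD = N(−d₂) = N(-3.397999) = 0.000339

PD=0.0003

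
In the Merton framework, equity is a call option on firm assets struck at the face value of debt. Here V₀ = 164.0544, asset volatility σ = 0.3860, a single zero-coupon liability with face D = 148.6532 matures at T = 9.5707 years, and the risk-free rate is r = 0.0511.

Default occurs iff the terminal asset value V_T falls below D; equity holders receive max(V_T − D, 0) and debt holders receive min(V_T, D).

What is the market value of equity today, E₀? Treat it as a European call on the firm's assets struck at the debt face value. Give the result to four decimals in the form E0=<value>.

d₁ = [ln(V₀/D) + (r + σ²/2)T] / (σ√T)
   = [ln(164.0544/148.6532) + (0.0511 + 0.5·0.3860²)·9.5707] / (0.3860·√9.5707)
   = [0.098582 + 1.202061] / 1.194151 = 1.089178
d₂ = d₁ − σ√T = 1.089178 − 1.194151 = -0.104973
N(d₁) = 0.861962,  N(d₂) = 0.458199,  e^(−rT) = 0.613201
E₀ = V₀·N(d₁) − D·e^(−rT)·N(d₂)
   = 164.0544·0.861962 − 148.6532·0.613201·0.458199 = 99.641940

E0=99.6419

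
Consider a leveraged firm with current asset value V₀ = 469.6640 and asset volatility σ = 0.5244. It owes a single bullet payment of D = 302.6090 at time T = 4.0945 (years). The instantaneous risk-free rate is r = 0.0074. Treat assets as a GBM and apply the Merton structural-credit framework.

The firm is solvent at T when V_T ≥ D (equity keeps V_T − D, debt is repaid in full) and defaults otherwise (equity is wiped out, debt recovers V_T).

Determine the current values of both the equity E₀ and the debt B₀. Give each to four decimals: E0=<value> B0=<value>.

E0=255.5576 B0=214.1064

d₁ = [ln(V₀/D) + (r + σ²/2)T] / (σ√T)
   = [ln(469.6640/302.6090) + (0.0074 + 0.5·0.5244²)·4.0945] / (0.5244·√4.0945)
   = [0.439576 + 0.593284] / 1.061117 = 0.973370
d₂ = d₁ − σ√T = 0.973370 − 1.061117 = -0.087746
N(d₁) = 0.834815,  N(d₂) = 0.465039,  e^(−rT) = 0.970155
E₀ = V₀·N(d₁) − D·e^(−rT)·N(d₂)
   = 469.6640·0.834815 − 302.6090·0.970155·0.465039 = 255.557608
B₀ = V₀ − E₀ = 469.6640 − 255.557608 = 214.106392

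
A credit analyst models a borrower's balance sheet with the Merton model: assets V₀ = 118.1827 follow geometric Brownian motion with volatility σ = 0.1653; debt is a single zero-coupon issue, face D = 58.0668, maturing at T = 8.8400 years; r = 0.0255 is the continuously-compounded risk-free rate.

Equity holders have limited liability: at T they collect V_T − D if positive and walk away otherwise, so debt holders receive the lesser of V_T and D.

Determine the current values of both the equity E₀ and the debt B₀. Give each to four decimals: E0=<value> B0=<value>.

E0=72.2230 B0=45.9597

d₁ = [ln(V₀/D) + (r + σ²/2)T] / (σ√T)
   = [ln(118.1827/58.0668) + (0.0255 + 0.5·0.1653²)·8.8400] / (0.1653·√8.8400)
   = [0.710638 + 0.346192] / 0.491472 = 2.150335
d₂ = d₁ − σ√T = 2.150335 − 0.491472 = 1.658863
N(d₁) = 0.984236,  N(d₂) = 0.951428,  e^(−rT) = 0.798181
E₀ = V₀·N(d₁) − D·e^(−rT)·N(d₂)
   = 118.1827·0.984236 − 58.0668·0.798181·0.951428 = 72.223007
B₀ = V₀ − E₀ = 118.1827 − 72.223007 = 45.959693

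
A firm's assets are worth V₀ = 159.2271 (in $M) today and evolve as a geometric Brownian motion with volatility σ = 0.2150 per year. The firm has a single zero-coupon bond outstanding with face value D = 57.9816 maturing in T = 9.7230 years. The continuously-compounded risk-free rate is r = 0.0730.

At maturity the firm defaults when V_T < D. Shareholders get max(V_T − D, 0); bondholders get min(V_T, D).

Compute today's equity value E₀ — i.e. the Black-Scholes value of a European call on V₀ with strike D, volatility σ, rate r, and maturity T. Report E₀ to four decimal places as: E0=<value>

E0=130.7848

d₁ = [ln(V₀/D) + (r + σ²/2)T] / (σ√T)
   = [ln(159.2271/57.9816) + (0.0730 + 0.5·0.2150²)·9.7230] / (0.2150·√9.7230)
   = [1.010206 + 0.934502] / 0.670407 = 2.900786
d₂ = d₁ − σ√T = 2.900786 − 0.670407 = 2.230379
N(d₁) = 0.998139,  N(d₂) = 0.987139,  e^(−rT) = 0.491753
E₀ = V₀·N(d₁) − D·e^(−rT)·N(d₂)
   = 159.2271·0.998139 − 57.9816·0.491753·0.987139 = 130.784843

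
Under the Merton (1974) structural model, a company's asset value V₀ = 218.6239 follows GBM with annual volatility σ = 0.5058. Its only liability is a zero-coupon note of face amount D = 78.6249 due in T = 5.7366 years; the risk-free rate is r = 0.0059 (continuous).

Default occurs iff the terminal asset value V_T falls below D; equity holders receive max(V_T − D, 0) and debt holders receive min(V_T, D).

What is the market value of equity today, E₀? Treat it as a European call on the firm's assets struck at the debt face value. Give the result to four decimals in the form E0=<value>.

d₁ = [ln(V₀/D) + (r + σ²/2)T] / (σ√T)
   = [ln(218.6239/78.6249) + (0.0059 + 0.5·0.5058²)·5.7366] / (0.5058·√5.7366)
   = [1.022664 + 0.767654] / 1.211452 = 1.477829
d₂ = d₁ − σ√T = 1.477829 − 1.211452 = 0.266377
N(d₁) = 0.930273,  N(d₂) = 0.605026,  e^(−rT) = 0.966720
E₀ = V₀·N(d₁) − D·e^(−rT)·N(d₂)
   = 218.6239·0.930273 − 78.6249·0.966720·0.605026 = 157.392989

E0=157.3930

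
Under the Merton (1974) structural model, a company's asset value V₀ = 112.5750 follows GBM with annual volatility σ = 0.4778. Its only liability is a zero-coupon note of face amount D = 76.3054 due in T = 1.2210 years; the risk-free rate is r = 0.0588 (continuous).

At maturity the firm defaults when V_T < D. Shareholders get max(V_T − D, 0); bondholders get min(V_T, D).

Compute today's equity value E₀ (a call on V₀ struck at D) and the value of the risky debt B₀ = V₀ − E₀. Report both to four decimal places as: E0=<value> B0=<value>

E0=46.4362 B0=66.1388

d₁ = [ln(V₀/D) + (r + σ²/2)T] / (σ√T)
   = [ln(112.5750/76.3054) + (0.0588 + 0.5·0.4778²)·1.2210] / (0.4778·√1.2210)
   = [0.388876 + 0.211168] / 0.527964 = 1.136524
d₂ = d₁ − σ√T = 1.136524 − 0.527964 = 0.608561
N(d₁) = 0.872131,  N(d₂) = 0.728592,  e^(−rT) = 0.930722
E₀ = V₀·N(d₁) − D·e^(−rT)·N(d₂)
   = 112.5750·0.872131 − 76.3054·0.930722·0.728592 = 46.436229
B₀ = V₀ − E₀ = 112.5750 − 46.436229 = 66.138771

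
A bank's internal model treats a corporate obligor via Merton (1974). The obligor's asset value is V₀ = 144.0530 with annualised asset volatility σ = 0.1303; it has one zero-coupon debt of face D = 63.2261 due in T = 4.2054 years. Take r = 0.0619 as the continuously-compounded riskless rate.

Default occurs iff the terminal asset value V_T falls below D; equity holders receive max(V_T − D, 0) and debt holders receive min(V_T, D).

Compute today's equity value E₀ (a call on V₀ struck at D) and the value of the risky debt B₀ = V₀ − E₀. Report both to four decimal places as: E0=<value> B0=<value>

d₁ = [ln(V₀/D) + (r + σ²/2)T] / (σ√T)
   = [ln(144.0530/63.2261) + (0.0619 + 0.5·0.1303²)·4.2054] / (0.1303·√4.2054)
   = [0.823464 + 0.296014] / 0.267207 = 4.189552
d₂ = d₁ − σ√T = 4.189552 − 0.267207 = 3.922345
N(d₁) = 0.999986,  N(d₂) = 0.999956,  e^(−rT) = 0.770809
E₀ = V₀·N(d₁) − D·e^(−rT)·N(d₂)
   = 144.0530·0.999986 − 63.2261·0.770809·0.999956 = 95.317857
B₀ = V₀ − E₀ = 144.0530 − 95.317857 = 48.735143

E0=95.3179 B0=48.7351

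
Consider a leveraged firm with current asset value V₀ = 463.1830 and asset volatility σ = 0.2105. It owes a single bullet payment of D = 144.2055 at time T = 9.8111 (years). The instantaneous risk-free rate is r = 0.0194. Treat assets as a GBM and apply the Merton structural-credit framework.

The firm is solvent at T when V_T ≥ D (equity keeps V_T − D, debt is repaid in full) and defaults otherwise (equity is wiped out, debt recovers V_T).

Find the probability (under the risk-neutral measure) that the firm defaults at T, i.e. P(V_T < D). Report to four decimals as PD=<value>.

d₁ = [ln(V₀/D) + (r + σ²/2)T] / (σ√T)
   = [ln(463.1830/144.2055) + (0.0194 + 0.5·0.2105²)·9.8111] / (0.2105·√9.8111)
   = [1.166883 + 0.407701] / 0.659342 = 2.388114
d₂ = d₁ − σ√T = 2.388114 − 0.659342 = 1.728771
risk-neutral PD = N(−d₂) = N(-1.728771) = 0.041925

PD=0.0419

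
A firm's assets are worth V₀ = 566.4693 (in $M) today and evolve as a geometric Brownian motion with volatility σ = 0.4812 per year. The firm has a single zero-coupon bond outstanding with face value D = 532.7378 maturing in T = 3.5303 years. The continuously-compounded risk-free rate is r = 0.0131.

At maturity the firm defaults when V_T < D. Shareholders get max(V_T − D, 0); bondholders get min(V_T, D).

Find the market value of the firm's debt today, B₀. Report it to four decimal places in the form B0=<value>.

d₁ = [ln(V₀/D) + (r + σ²/2)T] / (σ√T)
   = [ln(566.4693/532.7378) + (0.0131 + 0.5·0.4812²)·3.5303] / (0.4812·√3.5303)
   = [0.061394 + 0.454973] / 0.904131 = 0.571120
d₂ = d₁ − σ√T = 0.571120 − 0.904131 = -0.333012
N(d₁) = 0.716041,  N(d₂) = 0.369563,  e^(−rT) = 0.954806
E₀ = V₀·N(d₁) − D·e^(−rT)·N(d₂)
   = 566.4693·0.716041 − 532.7378·0.954806·0.369563 = 217.632781
B₀ = V₀ − E₀ = 566.4693 − 217.632781 = 348.836519

B0=348.8365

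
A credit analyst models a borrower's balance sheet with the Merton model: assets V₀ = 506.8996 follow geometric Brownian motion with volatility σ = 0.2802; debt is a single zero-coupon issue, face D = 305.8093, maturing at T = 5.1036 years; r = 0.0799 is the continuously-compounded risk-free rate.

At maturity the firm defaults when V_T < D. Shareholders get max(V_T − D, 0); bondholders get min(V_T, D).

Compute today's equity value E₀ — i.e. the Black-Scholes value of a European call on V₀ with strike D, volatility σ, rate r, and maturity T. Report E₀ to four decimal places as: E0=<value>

d₁ = [ln(V₀/D) + (r + σ²/2)T] / (σ√T)
   = [ln(506.8996/305.8093) + (0.0799 + 0.5·0.2802²)·5.1036] / (0.2802·√5.1036)
   = [0.505351 + 0.608125] / 0.633004 = 1.759035
d₂ = d₁ − σ√T = 1.759035 − 0.633004 = 1.126031
N(d₁) = 0.960714,  N(d₂) = 0.869924,  e^(−rT) = 0.665127
E₀ = V₀·N(d₁) − D·e^(−rT)·N(d₂)
   = 506.8996·0.960714 − 305.8093·0.665127·0.869924 = 310.041456

E0=310.0415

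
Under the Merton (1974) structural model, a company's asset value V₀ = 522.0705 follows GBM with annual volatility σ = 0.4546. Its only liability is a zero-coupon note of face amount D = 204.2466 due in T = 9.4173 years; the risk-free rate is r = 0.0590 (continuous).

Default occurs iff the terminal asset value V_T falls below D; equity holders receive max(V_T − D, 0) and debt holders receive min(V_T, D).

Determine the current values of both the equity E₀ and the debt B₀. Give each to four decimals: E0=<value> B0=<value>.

E0=426.3268 B0=95.7437

d₁ = [ln(V₀/D) + (r + σ²/2)T] / (σ√T)
   = [ln(522.0705/204.2466) + (0.0590 + 0.5·0.4546²)·9.4173] / (0.4546·√9.4173)
   = [0.938475 + 1.528716] / 1.395059 = 1.768520
d₂ = d₁ − σ√T = 1.768520 − 1.395059 = 0.373461
N(d₁) = 0.961513,  N(d₂) = 0.645597,  e^(−rT) = 0.573716
E₀ = V₀·N(d₁) − D·e^(−rT)·N(d₂)
   = 522.0705·0.961513 − 204.2466·0.573716·0.645597 = 426.326774
B₀ = V₀ − E₀ = 522.0705 − 426.326774 = 95.743726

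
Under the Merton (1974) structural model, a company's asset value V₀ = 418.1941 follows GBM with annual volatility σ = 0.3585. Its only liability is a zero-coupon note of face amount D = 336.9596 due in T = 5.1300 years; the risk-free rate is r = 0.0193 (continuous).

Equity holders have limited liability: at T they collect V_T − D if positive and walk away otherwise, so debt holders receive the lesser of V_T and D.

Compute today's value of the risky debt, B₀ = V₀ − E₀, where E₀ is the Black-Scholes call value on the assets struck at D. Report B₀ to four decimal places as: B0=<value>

d₁ = [ln(V₀/D) + (r + σ²/2)T] / (σ√T)
   = [ln(418.1941/336.9596) + (0.0193 + 0.5·0.3585²)·5.1300] / (0.3585·√5.1300)
   = [0.215983 + 0.428669] / 0.811985 = 0.793920
d₂ = d₁ − σ√T = 0.793920 − 0.811985 = -0.018064
N(d₁) = 0.786379,  N(d₂) = 0.492794,  e^(−rT) = 0.905735
E₀ = V₀·N(d₁) − D·e^(−rT)·N(d₂)
   = 418.1941·0.786379 − 336.9596·0.905735·0.492794 = 178.460438
B₀ = V₀ − E₀ = 418.1941 − 178.460438 = 239.733662

B0=239.7337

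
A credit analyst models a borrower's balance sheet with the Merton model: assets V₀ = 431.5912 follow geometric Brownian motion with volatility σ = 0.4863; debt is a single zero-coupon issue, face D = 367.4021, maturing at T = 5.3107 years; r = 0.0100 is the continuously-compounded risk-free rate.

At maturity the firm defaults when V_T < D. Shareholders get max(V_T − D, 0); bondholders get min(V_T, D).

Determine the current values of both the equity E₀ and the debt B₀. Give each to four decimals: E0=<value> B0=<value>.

E0=209.9461 B0=221.6451

d₁ = [ln(V₀/D) + (r + σ²/2)T] / (σ√T)
   = [ln(431.5912/367.4021) + (0.0100 + 0.5·0.4863²)·5.3107] / (0.4863·√5.3107)
   = [0.161022 + 0.681065] / 1.120676 = 0.751409
d₂ = d₁ − σ√T = 0.751409 − 1.120676 = -0.369267
N(d₁) = 0.773797,  N(d₂) = 0.355964,  e^(−rT) = 0.948279
E₀ = V₀·N(d₁) − D·e^(−rT)·N(d₂)
   = 431.5912·0.773797 − 367.4021·0.948279·0.355964 = 209.946070
B₀ = V₀ − E₀ = 431.5912 − 209.946070 = 221.645130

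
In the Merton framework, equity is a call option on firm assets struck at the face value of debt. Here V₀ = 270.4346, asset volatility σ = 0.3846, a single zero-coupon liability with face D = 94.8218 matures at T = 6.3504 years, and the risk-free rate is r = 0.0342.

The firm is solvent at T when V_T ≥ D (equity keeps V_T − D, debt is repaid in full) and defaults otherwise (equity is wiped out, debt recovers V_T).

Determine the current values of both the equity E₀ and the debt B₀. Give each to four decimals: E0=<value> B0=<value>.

d₁ = [ln(V₀/D) + (r + σ²/2)T] / (σ√T)
   = [ln(270.4346/94.8218) + (0.0342 + 0.5·0.3846²)·6.3504] / (0.3846·√6.3504)
   = [1.048031 + 0.686850] / 0.969192 = 1.790028
d₂ = d₁ − σ√T = 1.790028 − 0.969192 = 0.820836
N(d₁) = 0.963275,  N(d₂) = 0.794130,  e^(−rT) = 0.804782
E₀ = V₀·N(d₁) − D·e^(−rT)·N(d₂)
   = 270.4346·0.963275 − 94.8218·0.804782·0.794130 = 199.902190
B₀ = V₀ − E₀ = 270.4346 − 199.902190 = 70.532410

E0=199.9022 B0=70.5324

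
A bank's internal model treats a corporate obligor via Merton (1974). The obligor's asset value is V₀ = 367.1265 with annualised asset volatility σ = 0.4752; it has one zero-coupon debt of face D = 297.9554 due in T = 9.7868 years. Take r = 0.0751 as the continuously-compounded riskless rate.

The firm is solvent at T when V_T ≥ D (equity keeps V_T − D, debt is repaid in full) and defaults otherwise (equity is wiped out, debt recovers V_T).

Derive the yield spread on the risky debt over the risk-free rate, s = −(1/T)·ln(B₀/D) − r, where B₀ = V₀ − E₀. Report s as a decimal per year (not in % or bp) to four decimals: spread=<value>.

d₁ = [ln(V₀/D) + (r + σ²/2)T] / (σ√T)
   = [ln(367.1265/297.9554) + (0.0751 + 0.5·0.4752²)·9.7868] / (0.4752·√9.7868)
   = [0.208763 + 1.839992] / 1.486609 = 1.378139
d₂ = d₁ − σ√T = 1.378139 − 1.486609 = -0.108470
N(d₁) = 0.915920,  N(d₂) = 0.456812,  e^(−rT) = 0.479511
E₀ = V₀·N(d₁) − D·e^(−rT)·N(d₂)
   = 367.1265·0.915920 − 297.9554·0.479511·0.456812 = 270.992485
B₀ = V₀ − E₀ = 367.1265 − 270.992485 = 96.134015
spread = −(1/T)·ln(B₀/D) − r = −(1/9.7868)·ln(96.134015/297.9554) − 0.0751 = 0.04048432

spread=0.0405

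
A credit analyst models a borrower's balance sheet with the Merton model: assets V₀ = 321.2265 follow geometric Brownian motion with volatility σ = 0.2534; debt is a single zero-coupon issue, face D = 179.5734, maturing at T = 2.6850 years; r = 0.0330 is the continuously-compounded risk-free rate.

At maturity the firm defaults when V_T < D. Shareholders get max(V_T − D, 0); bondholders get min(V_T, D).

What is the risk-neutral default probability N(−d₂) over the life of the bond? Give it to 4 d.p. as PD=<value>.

d₁ = [ln(V₀/D) + (r + σ²/2)T] / (σ√T)
   = [ln(321.2265/179.5734) + (0.0330 + 0.5·0.2534²)·2.6850] / (0.2534·√2.6850)
   = [0.581562 + 0.174809] / 0.415220 = 1.821614
d₂ = d₁ − σ√T = 1.821614 − 0.415220 = 1.406394
risk-neutral PD = N(−d₂) = N(-1.406394) = 0.079804

PD=0.0798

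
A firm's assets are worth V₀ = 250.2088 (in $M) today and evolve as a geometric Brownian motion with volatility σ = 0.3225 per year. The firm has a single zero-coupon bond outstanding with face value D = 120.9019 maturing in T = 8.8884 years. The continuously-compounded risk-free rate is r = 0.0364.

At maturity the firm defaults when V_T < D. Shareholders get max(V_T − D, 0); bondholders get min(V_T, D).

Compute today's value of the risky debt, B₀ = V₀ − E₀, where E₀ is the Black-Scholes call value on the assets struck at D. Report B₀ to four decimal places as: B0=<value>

B0=78.3018

d₁ = [ln(V₀/D) + (r + σ²/2)T] / (σ√T)
   = [ln(250.2088/120.9019) + (0.0364 + 0.5·0.3225²)·8.8884] / (0.3225·√8.8884)
   = [0.727316 + 0.785762] / 0.961483 = 1.573693
d₂ = d₁ − σ√T = 1.573693 − 0.961483 = 0.612210
N(d₁) = 0.942221,  N(d₂) = 0.729801,  e^(−rT) = 0.723585
E₀ = V₀·N(d₁) − D·e^(−rT)·N(d₂)
   = 250.2088·0.942221 − 120.9019·0.723585·0.729801 = 171.906957
B₀ = V₀ − E₀ = 250.2088 − 171.906957 = 78.301843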